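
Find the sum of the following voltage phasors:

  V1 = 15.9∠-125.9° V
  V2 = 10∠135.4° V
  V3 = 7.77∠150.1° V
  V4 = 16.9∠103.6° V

Step 1 — Convert each phasor to rectangular form:
  V1 = 15.9·(cos(-125.9°) + j·sin(-125.9°)) = -9.323 - j12.88 V
  V2 = 10·(cos(135.4°) + j·sin(135.4°)) = -7.12 + j7.022 V
  V3 = 7.77·(cos(150.1°) + j·sin(150.1°)) = -6.736 + j3.873 V
  V4 = 16.9·(cos(103.6°) + j·sin(103.6°)) = -3.974 + j16.43 V
Step 2 — Sum components: V_total = -27.15 + j14.44 V.
Step 3 — Convert to polar: |V_total| = 30.75 V, ∠V_total = 152.0°.

V_total = 30.75∠152.0° V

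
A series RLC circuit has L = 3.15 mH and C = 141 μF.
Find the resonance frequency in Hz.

Step 1 — Resonance condition Im(Z)=0 gives ω₀ = 1/√(LC).
Step 2 — ω₀ = 1/√(0.00315·0.000141) = 1500 rad/s.
Step 3 — f₀ = ω₀/(2π) = 238.8 Hz.

f₀ = 238.8 Hz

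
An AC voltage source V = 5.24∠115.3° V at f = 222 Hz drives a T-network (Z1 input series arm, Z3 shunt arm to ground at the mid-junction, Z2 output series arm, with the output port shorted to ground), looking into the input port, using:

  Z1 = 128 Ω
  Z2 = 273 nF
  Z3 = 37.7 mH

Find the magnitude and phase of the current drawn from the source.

Step 1 — Angular frequency: ω = 2π·f = 2π·222 = 1395 rad/s.
Step 2 — Component impedances:
  Z1: Z = R = 128 Ω
  Z2: Z = 1/(jωC) = -j/(ω·C) = 0 - j2626 Ω
  Z3: Z = jωL = j·1395·0.0377 = 0 + j52.59 Ω
Step 3 — With the output port shorted to ground, the output series arm Z2 runs from the junction to ground; the shunt arm Z3 also runs from the junction to ground. They appear in parallel: Z3 || Z2 = 0 + j53.66 Ω.
Step 4 — Series with input arm Z1: Z_in = Z1 + (Z3 || Z2) = 128 + j53.66 Ω = 138.8∠22.7° Ω.
Step 5 — Source phasor: V = 5.24∠115.3° V = -2.239 + j4.737 V.
Step 6 — Ohm's law: I = V / Z_total = (-2.239 + j4.737) / (128 + j53.66) = -0.001683 + j0.03772 A.
Step 7 — Convert to polar: |I| = 0.03775 A, ∠I = 92.6°.

I = 0.03775∠92.6° A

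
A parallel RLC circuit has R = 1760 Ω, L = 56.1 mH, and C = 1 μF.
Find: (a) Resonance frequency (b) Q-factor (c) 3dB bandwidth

Step 1 — Resonance: ω₀ = 1/√(LC) = 1/√(0.0561·1e-06) = 4222 rad/s.
Step 2 — f₀ = ω₀/(2π) = 672 Hz.
Step 3 — Parallel Q: Q = R/(ω₀L) = 1760/(4222·0.0561) = 7.431.
Step 4 — Bandwidth: Δω = ω₀/Q = 568.2 rad/s; BW = Δω/(2π) = 90.43 Hz.

(a) f₀ = 672 Hz  (b) Q = 7.431  (c) BW = 90.43 Hz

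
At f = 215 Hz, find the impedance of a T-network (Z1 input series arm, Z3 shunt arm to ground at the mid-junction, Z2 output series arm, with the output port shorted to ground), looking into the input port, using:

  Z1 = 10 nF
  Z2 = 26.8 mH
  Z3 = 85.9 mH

Step 1 — Angular frequency: ω = 2π·f = 2π·215 = 1351 rad/s.
Step 2 — Component impedances:
  Z1: Z = 1/(jωC) = -j/(ω·C) = 0 - j7.403e+04 Ω
  Z2: Z = jωL = j·1351·0.0268 = 0 + j36.2 Ω
  Z3: Z = jωL = j·1351·0.0859 = 0 + j116 Ω
Step 3 — With the output port shorted to ground, the output series arm Z2 runs from the junction to ground; the shunt arm Z3 also runs from the junction to ground. They appear in parallel: Z3 || Z2 = 0 + j27.59 Ω.
Step 4 — Series with input arm Z1: Z_in = Z1 + (Z3 || Z2) = 0 - j7.4e+04 Ω = 7.4e+04∠-90.0° Ω.

Z = 0 - j7.4e+04 Ω = 7.4e+04∠-90.0° Ω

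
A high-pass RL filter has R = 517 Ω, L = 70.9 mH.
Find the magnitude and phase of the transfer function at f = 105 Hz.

Step 1 — Angular frequency: ω = 2π·105 = 659.7 rad/s.
Step 2 — Transfer function: H(jω) = jωL/(R + jωL).
Step 3 — Numerator jωL = j·46.78; denominator R + jωL = 517 + j46.78.
Step 4 — H = 0.008119 + j0.08974.
Step 5 — Magnitude: |H| = 0.09011 (-20.9 dB); phase: φ = 84.8°.

|H| = 0.09011 (-20.9 dB), φ = 84.8°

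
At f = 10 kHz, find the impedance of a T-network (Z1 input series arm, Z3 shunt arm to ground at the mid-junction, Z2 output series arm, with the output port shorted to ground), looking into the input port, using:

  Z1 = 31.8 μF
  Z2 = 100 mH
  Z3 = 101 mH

Step 1 — Angular frequency: ω = 2π·f = 2π·1e+04 = 6.283e+04 rad/s.
Step 2 — Component impedances:
  Z1: Z = 1/(jωC) = -j/(ω·C) = 0 - j0.5005 Ω
  Z2: Z = jωL = j·6.283e+04·0.1 = 0 + j6283 Ω
  Z3: Z = jωL = j·6.283e+04·0.101 = 0 + j6346 Ω
Step 3 — With the output port shorted to ground, the output series arm Z2 runs from the junction to ground; the shunt arm Z3 also runs from the junction to ground. They appear in parallel: Z3 || Z2 = 0 + j3157 Ω.
Step 4 — Series with input arm Z1: Z_in = Z1 + (Z3 || Z2) = 0 + j3157 Ω = 3157∠90.0° Ω.

Z = 0 + j3157 Ω = 3157∠90.0° Ω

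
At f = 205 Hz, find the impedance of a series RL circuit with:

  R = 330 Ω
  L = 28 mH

Step 1 — Angular frequency: ω = 2π·f = 2π·205 = 1288 rad/s.
Step 2 — Component impedances:
  R: Z = R = 330 Ω
  L: Z = jωL = j·1288·0.028 = 0 + j36.07 Ω
Step 3 — Series combination: Z_total = R + L = 330 + j36.07 Ω = 332∠6.2° Ω.

Z = 330 + j36.07 Ω = 332∠6.2° Ω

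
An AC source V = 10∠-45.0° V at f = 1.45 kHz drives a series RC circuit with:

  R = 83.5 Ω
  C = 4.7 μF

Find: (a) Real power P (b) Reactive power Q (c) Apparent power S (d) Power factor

Step 1 — Angular frequency: ω = 2π·f = 2π·1450 = 9111 rad/s.
Step 2 — Component impedances:
  R: Z = R = 83.5 Ω
  C: Z = 1/(jωC) = -j/(ω·C) = 0 - j23.35 Ω
Step 3 — Series combination: Z_total = R + C = 83.5 - j23.35 Ω = 86.7∠-15.6° Ω.
Step 4 — Source phasor: V = 10∠-45.0° V = 7.071 - j7.071 V.
Step 5 — Current: I = V / Z = 0.1005 - j0.05657 A = 0.1153∠-29.4° A.
Step 6 — Complex power: S = V·I* = 1.111 - j0.3107 VA.
Step 7 — Real power: P = Re(S) = 1.111 W.
Step 8 — Reactive power: Q = Im(S) = -0.3107 VAR.
Step 9 — Apparent power: |S| = 1.153 VA.
Step 10 — Power factor: PF = P/|S| = 0.963 (leading).

(a) P = 1.111 W  (b) Q = -0.3107 VAR  (c) S = 1.153 VA  (d) PF = 0.963 (leading)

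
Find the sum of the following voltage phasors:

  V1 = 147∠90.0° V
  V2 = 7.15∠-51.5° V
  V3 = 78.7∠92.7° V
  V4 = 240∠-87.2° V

Step 1 — Convert each phasor to rectangular form:
  V1 = 147·(cos(90.0°) + j·sin(90.0°)) = 0 + j147 V
  V2 = 7.15·(cos(-51.5°) + j·sin(-51.5°)) = 4.451 - j5.596 V
  V3 = 78.7·(cos(92.7°) + j·sin(92.7°)) = -3.707 + j78.61 V
  V4 = 240·(cos(-87.2°) + j·sin(-87.2°)) = 11.72 - j239.7 V
Step 2 — Sum components: V_total = 12.47 - j19.7 V.
Step 3 — Convert to polar: |V_total| = 23.31 V, ∠V_total = -57.7°.

V_total = 23.31∠-57.7° V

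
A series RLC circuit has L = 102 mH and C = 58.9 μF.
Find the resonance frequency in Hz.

Step 1 — Resonance condition Im(Z)=0 gives ω₀ = 1/√(LC).
Step 2 — ω₀ = 1/√(0.102·5.89e-05) = 408 rad/s.
Step 3 — f₀ = ω₀/(2π) = 64.93 Hz.

f₀ = 64.93 Hz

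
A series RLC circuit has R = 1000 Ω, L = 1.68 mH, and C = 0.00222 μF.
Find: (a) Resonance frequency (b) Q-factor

Step 1 — Resonance condition Im(Z)=0 gives ω₀ = 1/√(LC).
Step 2 — ω₀ = 1/√(0.00168·2.22e-09) = 5.178e+05 rad/s.
Step 3 — f₀ = ω₀/(2π) = 8.241e+04 Hz.
Step 4 — Series Q: Q = ω₀L/R = 5.178e+05·0.00168/1000 = 0.8699.

(a) f₀ = 8.241e+04 Hz  (b) Q = 0.8699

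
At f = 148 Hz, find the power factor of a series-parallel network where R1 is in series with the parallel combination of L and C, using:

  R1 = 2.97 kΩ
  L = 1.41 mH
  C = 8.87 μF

Step 1 — Angular frequency: ω = 2π·f = 2π·148 = 929.9 rad/s.
Step 2 — Component impedances:
  R1: Z = R = 2970 Ω
  L: Z = jωL = j·929.9·0.00141 = 0 + j1.311 Ω
  C: Z = 1/(jωC) = -j/(ω·C) = 0 - j121.2 Ω
Step 3 — Parallel branch: L || C = 1/(1/L + 1/C) = 0 + j1.326 Ω.
Step 4 — Series with R1: Z_total = R1 + (L || C) = 2970 + j1.326 Ω = 2970∠0.0° Ω.
Step 5 — Power factor: PF = cos(φ) = Re(Z)/|Z| = 2970/2970 = 1.
Step 6 — Type: Im(Z) = 1.326 ⇒ lagging (phase φ = 0.0°).

PF = 1 (lagging, φ = 0.0°)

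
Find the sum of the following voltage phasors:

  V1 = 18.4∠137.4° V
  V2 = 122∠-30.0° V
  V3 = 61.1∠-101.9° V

Step 1 — Convert each phasor to rectangular form:
  V1 = 18.4·(cos(137.4°) + j·sin(137.4°)) = -13.54 + j12.45 V
  V2 = 122·(cos(-30.0°) + j·sin(-30.0°)) = 105.7 - j61 V
  V3 = 61.1·(cos(-101.9°) + j·sin(-101.9°)) = -12.6 - j59.79 V
Step 2 — Sum components: V_total = 79.51 - j108.3 V.
Step 3 — Convert to polar: |V_total| = 134.4 V, ∠V_total = -53.7°.

V_total = 134.4∠-53.7° V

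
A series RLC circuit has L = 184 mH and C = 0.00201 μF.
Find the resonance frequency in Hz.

Step 1 — Resonance condition Im(Z)=0 gives ω₀ = 1/√(LC).
Step 2 — ω₀ = 1/√(0.184·2.01e-09) = 5.2e+04 rad/s.
Step 3 — f₀ = ω₀/(2π) = 8276 Hz.

f₀ = 8276 Hz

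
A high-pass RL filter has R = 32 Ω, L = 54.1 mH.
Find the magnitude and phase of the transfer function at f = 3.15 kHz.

Step 1 — Angular frequency: ω = 2π·3150 = 1.979e+04 rad/s.
Step 2 — Transfer function: H(jω) = jωL/(R + jωL).
Step 3 — Numerator jωL = j·1071; denominator R + jωL = 32 + j1071.
Step 4 — H = 0.9991 + j0.02986.
Step 5 — Magnitude: |H| = 0.9996 (-0.0 dB); phase: φ = 1.7°.

|H| = 0.9996 (-0.0 dB), φ = 1.7°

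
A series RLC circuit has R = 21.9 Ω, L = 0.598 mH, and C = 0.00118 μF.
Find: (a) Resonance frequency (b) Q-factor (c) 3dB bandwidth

Step 1 — Resonance: ω₀ = 1/√(LC) = 1/√(0.000598·1.18e-09) = 1.19e+06 rad/s.
Step 2 — f₀ = ω₀/(2π) = 1.895e+05 Hz.
Step 3 — Series Q: Q = ω₀L/R = 1.19e+06·0.000598/21.9 = 32.51.
Step 4 — Bandwidth: Δω = ω₀/Q = 3.662e+04 rad/s; BW = Δω/(2π) = 5829 Hz.

(a) f₀ = 1.895e+05 Hz  (b) Q = 32.51  (c) BW = 5829 Hz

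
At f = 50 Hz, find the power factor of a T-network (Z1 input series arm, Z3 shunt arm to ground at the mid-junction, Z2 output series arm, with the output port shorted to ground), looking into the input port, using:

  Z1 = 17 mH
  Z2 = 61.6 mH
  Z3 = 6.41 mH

Step 1 — Angular frequency: ω = 2π·f = 2π·50 = 314.2 rad/s.
Step 2 — Component impedances:
  Z1: Z = jωL = j·314.2·0.017 = 0 + j5.341 Ω
  Z2: Z = jωL = j·314.2·0.0616 = 0 + j19.35 Ω
  Z3: Z = jωL = j·314.2·0.00641 = 0 + j2.014 Ω
Step 3 — With the output port shorted to ground, the output series arm Z2 runs from the junction to ground; the shunt arm Z3 also runs from the junction to ground. They appear in parallel: Z3 || Z2 = 0 + j1.824 Ω.
Step 4 — Series with input arm Z1: Z_in = Z1 + (Z3 || Z2) = 0 + j7.165 Ω = 7.165∠90.0° Ω.
Step 5 — Power factor: PF = cos(φ) = Re(Z)/|Z| = 0/7.165 = 0.
Step 6 — Type: Im(Z) = 7.165 ⇒ lagging (phase φ = 90.0°).

PF = 0 (lagging, φ = 90.0°)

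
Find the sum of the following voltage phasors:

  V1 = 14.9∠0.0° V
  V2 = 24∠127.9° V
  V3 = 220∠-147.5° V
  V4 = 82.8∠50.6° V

Step 1 — Convert each phasor to rectangular form:
  V1 = 14.9·(cos(0.0°) + j·sin(0.0°)) = 14.9 V
  V2 = 24·(cos(127.9°) + j·sin(127.9°)) = -14.74 + j18.94 V
  V3 = 220·(cos(-147.5°) + j·sin(-147.5°)) = -185.5 - j118.2 V
  V4 = 82.8·(cos(50.6°) + j·sin(50.6°)) = 52.56 + j63.98 V
Step 2 — Sum components: V_total = -132.8 - j35.29 V.
Step 3 — Convert to polar: |V_total| = 137.4 V, ∠V_total = -165.1°.

V_total = 137.4∠-165.1° V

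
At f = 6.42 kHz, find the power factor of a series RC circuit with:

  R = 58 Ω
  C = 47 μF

Step 1 — Angular frequency: ω = 2π·f = 2π·6420 = 4.034e+04 rad/s.
Step 2 — Component impedances:
  R: Z = R = 58 Ω
  C: Z = 1/(jωC) = -j/(ω·C) = 0 - j0.5275 Ω
Step 3 — Series combination: Z_total = R + C = 58 - j0.5275 Ω = 58∠-0.5° Ω.
Step 4 — Power factor: PF = cos(φ) = Re(Z)/|Z| = 58/58 = 1.
Step 5 — Type: Im(Z) = -0.5275 ⇒ leading (phase φ = -0.5°).

PF = 1 (leading, φ = -0.5°)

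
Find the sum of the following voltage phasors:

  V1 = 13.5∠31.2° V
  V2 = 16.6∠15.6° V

Step 1 — Convert each phasor to rectangular form:
  V1 = 13.5·(cos(31.2°) + j·sin(31.2°)) = 11.55 + j6.993 V
  V2 = 16.6·(cos(15.6°) + j·sin(15.6°)) = 15.99 + j4.464 V
Step 2 — Sum components: V_total = 27.54 + j11.46 V.
Step 3 — Convert to polar: |V_total| = 29.82 V, ∠V_total = 22.6°.

V_total = 29.82∠22.6° V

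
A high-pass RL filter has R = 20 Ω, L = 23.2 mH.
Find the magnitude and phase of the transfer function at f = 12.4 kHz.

Step 1 — Angular frequency: ω = 2π·1.24e+04 = 7.791e+04 rad/s.
Step 2 — Transfer function: H(jω) = jωL/(R + jωL).
Step 3 — Numerator jωL = j·1808; denominator R + jωL = 20 + j1808.
Step 4 — H = 0.9999 + j0.01106.
Step 5 — Magnitude: |H| = 0.9999 (-0.0 dB); phase: φ = 0.6°.

|H| = 0.9999 (-0.0 dB), φ = 0.6°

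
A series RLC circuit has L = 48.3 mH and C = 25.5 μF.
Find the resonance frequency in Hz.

Step 1 — Resonance condition Im(Z)=0 gives ω₀ = 1/√(LC).
Step 2 — ω₀ = 1/√(0.0483·2.55e-05) = 901.1 rad/s.
Step 3 — f₀ = ω₀/(2π) = 143.4 Hz.

f₀ = 143.4 Hz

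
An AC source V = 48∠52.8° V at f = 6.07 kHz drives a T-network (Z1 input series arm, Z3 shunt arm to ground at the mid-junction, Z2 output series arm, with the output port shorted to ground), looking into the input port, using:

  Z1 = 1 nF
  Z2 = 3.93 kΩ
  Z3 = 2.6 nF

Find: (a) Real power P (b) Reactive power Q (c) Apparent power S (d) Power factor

Step 1 — Angular frequency: ω = 2π·f = 2π·6070 = 3.814e+04 rad/s.
Step 2 — Component impedances:
  Z1: Z = 1/(jωC) = -j/(ω·C) = 0 - j2.622e+04 Ω
  Z2: Z = R = 3930 Ω
  Z3: Z = 1/(jωC) = -j/(ω·C) = 0 - j1.008e+04 Ω
Step 3 — With the output port shorted to ground, the output series arm Z2 runs from the junction to ground; the shunt arm Z3 also runs from the junction to ground. They appear in parallel: Z3 || Z2 = 3412 - j1330 Ω.
Step 4 — Series with input arm Z1: Z_in = Z1 + (Z3 || Z2) = 3412 - j2.755e+04 Ω = 2.776e+04∠-82.9° Ω.
Step 5 — Source phasor: V = 48∠52.8° V = 29.02 + j38.23 V.
Step 6 — Current: I = V / Z = -0.001238 + j0.001207 A = 0.001729∠135.7° A.
Step 7 — Complex power: S = V·I* = 0.0102 - j0.08237 VA.
Step 8 — Real power: P = Re(S) = 0.0102 W.
Step 9 — Reactive power: Q = Im(S) = -0.08237 VAR.
Step 10 — Apparent power: |S| = 0.083 VA.
Step 11 — Power factor: PF = P/|S| = 0.1229 (leading).

(a) P = 0.0102 W  (b) Q = -0.08237 VAR  (c) S = 0.083 VA  (d) PF = 0.1229 (leading)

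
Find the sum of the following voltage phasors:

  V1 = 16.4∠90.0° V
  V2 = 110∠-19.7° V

Step 1 — Convert each phasor to rectangular form:
  V1 = 16.4·(cos(90.0°) + j·sin(90.0°)) = 0 + j16.4 V
  V2 = 110·(cos(-19.7°) + j·sin(-19.7°)) = 103.6 - j37.08 V
Step 2 — Sum components: V_total = 103.6 - j20.68 V.
Step 3 — Convert to polar: |V_total| = 105.6 V, ∠V_total = -11.3°.

V_total = 105.6∠-11.3° V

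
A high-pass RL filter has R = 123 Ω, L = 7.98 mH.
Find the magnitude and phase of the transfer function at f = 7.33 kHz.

Step 1 — Angular frequency: ω = 2π·7330 = 4.606e+04 rad/s.
Step 2 — Transfer function: H(jω) = jωL/(R + jωL).
Step 3 — Numerator jωL = j·367.5; denominator R + jωL = 123 + j367.5.
Step 4 — H = 0.8993 + j0.301.
Step 5 — Magnitude: |H| = 0.9483 (-0.5 dB); phase: φ = 18.5°.

|H| = 0.9483 (-0.5 dB), φ = 18.5°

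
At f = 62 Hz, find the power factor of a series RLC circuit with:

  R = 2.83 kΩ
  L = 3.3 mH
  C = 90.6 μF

Step 1 — Angular frequency: ω = 2π·f = 2π·62 = 389.6 rad/s.
Step 2 — Component impedances:
  R: Z = R = 2830 Ω
  L: Z = jωL = j·389.6·0.0033 = 0 + j1.286 Ω
  C: Z = 1/(jωC) = -j/(ω·C) = 0 - j28.33 Ω
Step 3 — Series combination: Z_total = R + L + C = 2830 - j27.05 Ω = 2830∠-0.5° Ω.
Step 4 — Power factor: PF = cos(φ) = Re(Z)/|Z| = 2830/2830 = 1.
Step 5 — Type: Im(Z) = -27.05 ⇒ leading (phase φ = -0.5°).

PF = 1 (leading, φ = -0.5°)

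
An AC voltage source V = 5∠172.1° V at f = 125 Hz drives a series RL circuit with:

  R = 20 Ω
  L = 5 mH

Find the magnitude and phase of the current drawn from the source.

Step 1 — Angular frequency: ω = 2π·f = 2π·125 = 785.4 rad/s.
Step 2 — Component impedances:
  R: Z = R = 20 Ω
  L: Z = jωL = j·785.4·0.005 = 0 + j3.927 Ω
Step 3 — Series combination: Z_total = R + L = 20 + j3.927 Ω = 20.38∠11.1° Ω.
Step 4 — Source phasor: V = 5∠172.1° V = -4.953 + j0.6872 V.
Step 5 — Ohm's law: I = V / Z_total = (-4.953 + j0.6872) / (20 + j3.927) = -0.2319 + j0.0799 A.
Step 6 — Convert to polar: |I| = 0.2453 A, ∠I = 161.0°.

I = 0.2453∠161.0° A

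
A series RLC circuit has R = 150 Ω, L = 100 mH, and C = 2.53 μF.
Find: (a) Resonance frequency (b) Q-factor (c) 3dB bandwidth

Step 1 — Resonance: ω₀ = 1/√(LC) = 1/√(0.1·2.53e-06) = 1988 rad/s.
Step 2 — f₀ = ω₀/(2π) = 316.4 Hz.
Step 3 — Series Q: Q = ω₀L/R = 1988·0.1/150 = 1.325.
Step 4 — Bandwidth: Δω = ω₀/Q = 1500 rad/s; BW = Δω/(2π) = 238.7 Hz.

(a) f₀ = 316.4 Hz  (b) Q = 1.325  (c) BW = 238.7 Hz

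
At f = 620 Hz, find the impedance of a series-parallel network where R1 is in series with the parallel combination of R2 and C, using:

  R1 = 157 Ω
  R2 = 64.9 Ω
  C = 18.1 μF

Step 1 — Angular frequency: ω = 2π·f = 2π·620 = 3896 rad/s.
Step 2 — Component impedances:
  R1: Z = R = 157 Ω
  R2: Z = R = 64.9 Ω
  C: Z = 1/(jωC) = -j/(ω·C) = 0 - j14.18 Ω
Step 3 — Parallel branch: R2 || C = 1/(1/R2 + 1/C) = 2.958 - j13.54 Ω.
Step 4 — Series with R1: Z_total = R1 + (R2 || C) = 160 - j13.54 Ω = 160.5∠-4.8° Ω.

Z = 160 - j13.54 Ω = 160.5∠-4.8° Ω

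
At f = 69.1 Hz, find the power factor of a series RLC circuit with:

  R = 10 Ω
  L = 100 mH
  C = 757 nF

Step 1 — Angular frequency: ω = 2π·f = 2π·69.1 = 434.2 rad/s.
Step 2 — Component impedances:
  R: Z = R = 10 Ω
  L: Z = jωL = j·434.2·0.1 = 0 + j43.42 Ω
  C: Z = 1/(jωC) = -j/(ω·C) = 0 - j3043 Ω
Step 3 — Series combination: Z_total = R + L + C = 10 - j2999 Ω = 2999∠-89.8° Ω.
Step 4 — Power factor: PF = cos(φ) = Re(Z)/|Z| = 10/2999 = 0.003334.
Step 5 — Type: Im(Z) = -2999 ⇒ leading (phase φ = -89.8°).

PF = 0.003334 (leading, φ = -89.8°)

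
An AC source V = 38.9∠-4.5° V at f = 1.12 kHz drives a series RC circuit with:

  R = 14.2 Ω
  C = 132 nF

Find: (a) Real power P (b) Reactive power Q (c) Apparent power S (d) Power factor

Step 1 — Angular frequency: ω = 2π·f = 2π·1120 = 7037 rad/s.
Step 2 — Component impedances:
  R: Z = R = 14.2 Ω
  C: Z = 1/(jωC) = -j/(ω·C) = 0 - j1077 Ω
Step 3 — Series combination: Z_total = R + C = 14.2 - j1077 Ω = 1077∠-89.2° Ω.
Step 4 — Source phasor: V = 38.9∠-4.5° V = 38.78 - j3.052 V.
Step 5 — Current: I = V / Z = 0.00331 + j0.03598 A = 0.03613∠84.7° A.
Step 6 — Complex power: S = V·I* = 0.01854 - j1.405 VA.
Step 7 — Real power: P = Re(S) = 0.01854 W.
Step 8 — Reactive power: Q = Im(S) = -1.405 VAR.
Step 9 — Apparent power: |S| = 1.406 VA.
Step 10 — Power factor: PF = P/|S| = 0.01319 (leading).

(a) P = 0.01854 W  (b) Q = -1.405 VAR  (c) S = 1.406 VA  (d) PF = 0.01319 (leading)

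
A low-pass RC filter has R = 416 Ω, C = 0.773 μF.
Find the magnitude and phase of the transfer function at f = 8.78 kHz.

Step 1 — Angular frequency: ω = 2π·8780 = 5.517e+04 rad/s.
Step 2 — Transfer function: H(jω) = 1/(1 + jωRC).
Step 3 — Denominator: 1 + jωRC = 1 + j·5.517e+04·416·7.73e-07 = 1 + j17.74.
Step 4 — H = 0.003168 - j0.05619.
Step 5 — Magnitude: |H| = 0.05628 (-25.0 dB); phase: φ = -86.8°.

|H| = 0.05628 (-25.0 dB), φ = -86.8°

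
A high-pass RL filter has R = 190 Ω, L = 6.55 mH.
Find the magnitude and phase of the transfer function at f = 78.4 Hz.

Step 1 — Angular frequency: ω = 2π·78.4 = 492.6 rad/s.
Step 2 — Transfer function: H(jω) = jωL/(R + jωL).
Step 3 — Numerator jωL = j·3.227; denominator R + jωL = 190 + j3.227.
Step 4 — H = 0.0002883 + j0.01698.
Step 5 — Magnitude: |H| = 0.01698 (-35.4 dB); phase: φ = 89.0°.

|H| = 0.01698 (-35.4 dB), φ = 89.0°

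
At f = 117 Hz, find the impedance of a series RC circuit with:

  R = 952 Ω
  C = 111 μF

Step 1 — Angular frequency: ω = 2π·f = 2π·117 = 735.1 rad/s.
Step 2 — Component impedances:
  R: Z = R = 952 Ω
  C: Z = 1/(jωC) = -j/(ω·C) = 0 - j12.25 Ω
Step 3 — Series combination: Z_total = R + C = 952 - j12.25 Ω = 952.1∠-0.7° Ω.

Z = 952 - j12.25 Ω = 952.1∠-0.7° Ω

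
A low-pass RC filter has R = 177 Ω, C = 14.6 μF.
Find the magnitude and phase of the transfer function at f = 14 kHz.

Step 1 — Angular frequency: ω = 2π·1.4e+04 = 8.796e+04 rad/s.
Step 2 — Transfer function: H(jω) = 1/(1 + jωRC).
Step 3 — Denominator: 1 + jωRC = 1 + j·8.796e+04·177·1.46e-05 = 1 + j227.3.
Step 4 — H = 1.935e-05 - j0.004399.
Step 5 — Magnitude: |H| = 0.004399 (-47.1 dB); phase: φ = -89.7°.

|H| = 0.004399 (-47.1 dB), φ = -89.7°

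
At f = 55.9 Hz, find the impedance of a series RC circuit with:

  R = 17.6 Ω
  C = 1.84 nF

Step 1 — Angular frequency: ω = 2π·f = 2π·55.9 = 351.2 rad/s.
Step 2 — Component impedances:
  R: Z = R = 17.6 Ω
  C: Z = 1/(jωC) = -j/(ω·C) = 0 - j1.547e+06 Ω
Step 3 — Series combination: Z_total = R + C = 17.6 - j1.547e+06 Ω = 1.547e+06∠-90.0° Ω.

Z = 17.6 - j1.547e+06 Ω = 1.547e+06∠-90.0° Ω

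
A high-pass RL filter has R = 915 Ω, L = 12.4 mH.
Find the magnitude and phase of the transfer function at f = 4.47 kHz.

Step 1 — Angular frequency: ω = 2π·4470 = 2.809e+04 rad/s.
Step 2 — Transfer function: H(jω) = jωL/(R + jωL).
Step 3 — Numerator jωL = j·348.3; denominator R + jωL = 915 + j348.3.
Step 4 — H = 0.1265 + j0.3325.
Step 5 — Magnitude: |H| = 0.3557 (-9.0 dB); phase: φ = 69.2°.

|H| = 0.3557 (-9.0 dB), φ = 69.2°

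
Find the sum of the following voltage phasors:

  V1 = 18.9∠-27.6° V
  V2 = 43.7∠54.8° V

Step 1 — Convert each phasor to rectangular form:
  V1 = 18.9·(cos(-27.6°) + j·sin(-27.6°)) = 16.75 - j8.756 V
  V2 = 43.7·(cos(54.8°) + j·sin(54.8°)) = 25.19 + j35.71 V
Step 2 — Sum components: V_total = 41.94 + j26.95 V.
Step 3 — Convert to polar: |V_total| = 49.85 V, ∠V_total = 32.7°.

V_total = 49.85∠32.7° V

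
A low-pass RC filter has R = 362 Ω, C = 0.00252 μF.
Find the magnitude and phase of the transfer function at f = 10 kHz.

Step 1 — Angular frequency: ω = 2π·1e+04 = 6.283e+04 rad/s.
Step 2 — Transfer function: H(jω) = 1/(1 + jωRC).
Step 3 — Denominator: 1 + jωRC = 1 + j·6.283e+04·362·2.52e-09 = 1 + j0.05732.
Step 4 — H = 0.9967 - j0.05713.
Step 5 — Magnitude: |H| = 0.9984 (-0.0 dB); phase: φ = -3.3°.

|H| = 0.9984 (-0.0 dB), φ = -3.3°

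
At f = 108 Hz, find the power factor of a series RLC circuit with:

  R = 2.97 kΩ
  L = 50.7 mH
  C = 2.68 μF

Step 1 — Angular frequency: ω = 2π·f = 2π·108 = 678.6 rad/s.
Step 2 — Component impedances:
  R: Z = R = 2970 Ω
  L: Z = jωL = j·678.6·0.0507 = 0 + j34.4 Ω
  C: Z = 1/(jωC) = -j/(ω·C) = 0 - j549.9 Ω
Step 3 — Series combination: Z_total = R + L + C = 2970 - j515.5 Ω = 3014∠-9.8° Ω.
Step 4 — Power factor: PF = cos(φ) = Re(Z)/|Z| = 2970/3014.4 = 0.9853.
Step 5 — Type: Im(Z) = -515.5 ⇒ leading (phase φ = -9.8°).

PF = 0.9853 (leading, φ = -9.8°)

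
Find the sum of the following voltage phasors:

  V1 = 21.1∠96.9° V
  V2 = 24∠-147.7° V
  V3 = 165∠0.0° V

Step 1 — Convert each phasor to rectangular form:
  V1 = 21.1·(cos(96.9°) + j·sin(96.9°)) = -2.535 + j20.95 V
  V2 = 24·(cos(-147.7°) + j·sin(-147.7°)) = -20.29 - j12.82 V
  V3 = 165·(cos(0.0°) + j·sin(0.0°)) = 165 V
Step 2 — Sum components: V_total = 142.2 + j8.123 V.
Step 3 — Convert to polar: |V_total| = 142.4 V, ∠V_total = 3.3°.

V_total = 142.4∠3.3° V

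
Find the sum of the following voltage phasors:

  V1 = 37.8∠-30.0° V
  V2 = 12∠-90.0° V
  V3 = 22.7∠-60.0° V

Step 1 — Convert each phasor to rectangular form:
  V1 = 37.8·(cos(-30.0°) + j·sin(-30.0°)) = 32.74 - j18.9 V
  V2 = 12·(cos(-90.0°) + j·sin(-90.0°)) = 0 - j12 V
  V3 = 22.7·(cos(-60.0°) + j·sin(-60.0°)) = 11.35 - j19.66 V
Step 2 — Sum components: V_total = 44.09 - j50.56 V.
Step 3 — Convert to polar: |V_total| = 67.08 V, ∠V_total = -48.9°.

V_total = 67.08∠-48.9° V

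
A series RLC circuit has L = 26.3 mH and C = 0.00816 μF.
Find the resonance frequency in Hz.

Step 1 — Resonance condition Im(Z)=0 gives ω₀ = 1/√(LC).
Step 2 — ω₀ = 1/√(0.0263·8.16e-09) = 6.826e+04 rad/s.
Step 3 — f₀ = ω₀/(2π) = 1.086e+04 Hz.

f₀ = 1.086e+04 Hz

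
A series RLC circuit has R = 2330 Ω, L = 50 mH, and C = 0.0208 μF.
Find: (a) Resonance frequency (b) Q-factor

Step 1 — Resonance condition Im(Z)=0 gives ω₀ = 1/√(LC).
Step 2 — ω₀ = 1/√(0.05·2.08e-08) = 3.101e+04 rad/s.
Step 3 — f₀ = ω₀/(2π) = 4935 Hz.
Step 4 — Series Q: Q = ω₀L/R = 3.101e+04·0.05/2330 = 0.6654.

(a) f₀ = 4935 Hz  (b) Q = 0.6654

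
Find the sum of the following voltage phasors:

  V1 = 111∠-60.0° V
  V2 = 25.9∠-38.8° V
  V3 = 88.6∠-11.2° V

Step 1 — Convert each phasor to rectangular form:
  V1 = 111·(cos(-60.0°) + j·sin(-60.0°)) = 55.5 - j96.13 V
  V2 = 25.9·(cos(-38.8°) + j·sin(-38.8°)) = 20.18 - j16.23 V
  V3 = 88.6·(cos(-11.2°) + j·sin(-11.2°)) = 86.91 - j17.21 V
Step 2 — Sum components: V_total = 162.6 - j129.6 V.
Step 3 — Convert to polar: |V_total| = 207.9 V, ∠V_total = -38.5°.

V_total = 207.9∠-38.5° V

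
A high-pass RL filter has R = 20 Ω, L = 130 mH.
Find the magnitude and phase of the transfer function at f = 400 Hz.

Step 1 — Angular frequency: ω = 2π·400 = 2513 rad/s.
Step 2 — Transfer function: H(jω) = jωL/(R + jωL).
Step 3 — Numerator jωL = j·326.7; denominator R + jωL = 20 + j326.7.
Step 4 — H = 0.9963 + j0.06098.
Step 5 — Magnitude: |H| = 0.9981 (-0.0 dB); phase: φ = 3.5°.

|H| = 0.9981 (-0.0 dB), φ = 3.5°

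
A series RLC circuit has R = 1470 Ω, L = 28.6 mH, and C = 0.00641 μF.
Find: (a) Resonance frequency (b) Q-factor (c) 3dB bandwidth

Step 1 — Resonance: ω₀ = 1/√(LC) = 1/√(0.0286·6.41e-09) = 7.386e+04 rad/s.
Step 2 — f₀ = ω₀/(2π) = 1.175e+04 Hz.
Step 3 — Series Q: Q = ω₀L/R = 7.386e+04·0.0286/1470 = 1.437.
Step 4 — Bandwidth: Δω = ω₀/Q = 5.14e+04 rad/s; BW = Δω/(2π) = 8180 Hz.

(a) f₀ = 1.175e+04 Hz  (b) Q = 1.437  (c) BW = 8180 Hz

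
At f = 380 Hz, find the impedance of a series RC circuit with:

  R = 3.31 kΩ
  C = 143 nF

Step 1 — Angular frequency: ω = 2π·f = 2π·380 = 2388 rad/s.
Step 2 — Component impedances:
  R: Z = R = 3310 Ω
  C: Z = 1/(jωC) = -j/(ω·C) = 0 - j2929 Ω
Step 3 — Series combination: Z_total = R + C = 3310 - j2929 Ω = 4420∠-41.5° Ω.

Z = 3310 - j2929 Ω = 4420∠-41.5° Ω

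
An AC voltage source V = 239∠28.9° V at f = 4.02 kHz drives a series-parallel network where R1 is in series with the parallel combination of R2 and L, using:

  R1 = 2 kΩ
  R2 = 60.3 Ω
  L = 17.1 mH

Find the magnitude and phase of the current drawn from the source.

Step 1 — Angular frequency: ω = 2π·f = 2π·4020 = 2.526e+04 rad/s.
Step 2 — Component impedances:
  R1: Z = R = 2000 Ω
  R2: Z = R = 60.3 Ω
  L: Z = jωL = j·2.526e+04·0.0171 = 0 + j431.9 Ω
Step 3 — Parallel branch: R2 || L = 1/(1/R2 + 1/L) = 59.15 + j8.258 Ω.
Step 4 — Series with R1: Z_total = R1 + (R2 || L) = 2059 + j8.258 Ω = 2059∠0.2° Ω.
Step 5 — Source phasor: V = 239∠28.9° V = 209.2 + j115.5 V.
Step 6 — Ohm's law: I = V / Z_total = (209.2 + j115.5) / (2059 + j8.258) = 0.1018 + j0.05568 A.
Step 7 — Convert to polar: |I| = 0.1161 A, ∠I = 28.7°.

I = 0.1161∠28.7° A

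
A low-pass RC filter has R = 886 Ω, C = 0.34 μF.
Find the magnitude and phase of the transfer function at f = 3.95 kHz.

Step 1 — Angular frequency: ω = 2π·3950 = 2.482e+04 rad/s.
Step 2 — Transfer function: H(jω) = 1/(1 + jωRC).
Step 3 — Denominator: 1 + jωRC = 1 + j·2.482e+04·886·3.4e-07 = 1 + j7.476.
Step 4 — H = 0.01758 - j0.1314.
Step 5 — Magnitude: |H| = 0.1326 (-17.6 dB); phase: φ = -82.4°.

|H| = 0.1326 (-17.6 dB), φ = -82.4°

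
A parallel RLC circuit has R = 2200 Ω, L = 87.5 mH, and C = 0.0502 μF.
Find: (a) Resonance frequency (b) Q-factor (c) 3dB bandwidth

Step 1 — Resonance: ω₀ = 1/√(LC) = 1/√(0.0875·5.02e-08) = 1.509e+04 rad/s.
Step 2 — f₀ = ω₀/(2π) = 2401 Hz.
Step 3 — Parallel Q: Q = R/(ω₀L) = 2200/(1.509e+04·0.0875) = 1.666.
Step 4 — Bandwidth: Δω = ω₀/Q = 9055 rad/s; BW = Δω/(2π) = 1441 Hz.

(a) f₀ = 2401 Hz  (b) Q = 1.666  (c) BW = 1441 Hz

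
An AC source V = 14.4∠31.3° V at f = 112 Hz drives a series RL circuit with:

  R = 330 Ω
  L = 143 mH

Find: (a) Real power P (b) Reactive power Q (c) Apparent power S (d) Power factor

Step 1 — Angular frequency: ω = 2π·f = 2π·112 = 703.7 rad/s.
Step 2 — Component impedances:
  R: Z = R = 330 Ω
  L: Z = jωL = j·703.7·0.143 = 0 + j100.6 Ω
Step 3 — Series combination: Z_total = R + L = 330 + j100.6 Ω = 345∠17.0° Ω.
Step 4 — Source phasor: V = 14.4∠31.3° V = 12.3 + j7.481 V.
Step 5 — Current: I = V / Z = 0.04044 + j0.01034 A = 0.04174∠14.3° A.
Step 6 — Complex power: S = V·I* = 0.5749 + j0.1753 VA.
Step 7 — Real power: P = Re(S) = 0.5749 W.
Step 8 — Reactive power: Q = Im(S) = 0.1753 VAR.
Step 9 — Apparent power: |S| = 0.601 VA.
Step 10 — Power factor: PF = P/|S| = 0.9565 (lagging).

(a) P = 0.5749 W  (b) Q = 0.1753 VAR  (c) S = 0.601 VA  (d) PF = 0.9565 (lagging)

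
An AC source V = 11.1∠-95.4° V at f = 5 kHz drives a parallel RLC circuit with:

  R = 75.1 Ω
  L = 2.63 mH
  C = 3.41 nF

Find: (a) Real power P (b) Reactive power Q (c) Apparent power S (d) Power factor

Step 1 — Angular frequency: ω = 2π·f = 2π·5000 = 3.142e+04 rad/s.
Step 2 — Component impedances:
  R: Z = R = 75.1 Ω
  L: Z = jωL = j·3.142e+04·0.00263 = 0 + j82.62 Ω
  C: Z = 1/(jωC) = -j/(ω·C) = 0 - j9335 Ω
Step 3 — Parallel combination: 1/Z_total = 1/R + 1/L + 1/C; Z_total = 41.45 + j37.35 Ω = 55.8∠42.0° Ω.
Step 4 — Source phasor: V = 11.1∠-95.4° V = -1.045 - j11.05 V.
Step 5 — Current: I = V / Z = -0.1465 - j0.1346 A = 0.1989∠-137.4° A.
Step 6 — Complex power: S = V·I* = 1.641 + j1.478 VA.
Step 7 — Real power: P = Re(S) = 1.641 W.
Step 8 — Reactive power: Q = Im(S) = 1.478 VAR.
Step 9 — Apparent power: |S| = 2.208 VA.
Step 10 — Power factor: PF = P/|S| = 0.743 (lagging).

(a) P = 1.641 W  (b) Q = 1.478 VAR  (c) S = 2.208 VA  (d) PF = 0.743 (lagging)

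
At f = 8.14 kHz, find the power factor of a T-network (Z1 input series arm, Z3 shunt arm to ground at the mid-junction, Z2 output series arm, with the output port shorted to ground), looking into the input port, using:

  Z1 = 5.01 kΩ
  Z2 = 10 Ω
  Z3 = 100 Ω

Step 1 — Angular frequency: ω = 2π·f = 2π·8140 = 5.115e+04 rad/s.
Step 2 — Component impedances:
  Z1: Z = R = 5010 Ω
  Z2: Z = R = 10 Ω
  Z3: Z = R = 100 Ω
Step 3 — With the output port shorted to ground, the output series arm Z2 runs from the junction to ground; the shunt arm Z3 also runs from the junction to ground. They appear in parallel: Z3 || Z2 = 9.091 Ω.
Step 4 — Series with input arm Z1: Z_in = Z1 + (Z3 || Z2) = 5019 Ω = 5019∠0.0° Ω.
Step 5 — Power factor: PF = cos(φ) = Re(Z)/|Z| = 5019/5019 = 1.
Step 6 — Type: Im(Z) = 0 ⇒ unity (phase φ = 0.0°).

PF = 1 (unity, φ = 0.0°)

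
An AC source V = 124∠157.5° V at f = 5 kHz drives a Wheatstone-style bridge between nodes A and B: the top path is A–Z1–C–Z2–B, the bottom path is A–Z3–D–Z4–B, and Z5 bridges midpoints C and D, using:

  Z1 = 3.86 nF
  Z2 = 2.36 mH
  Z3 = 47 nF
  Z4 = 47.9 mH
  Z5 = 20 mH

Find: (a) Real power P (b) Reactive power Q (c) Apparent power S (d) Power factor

Step 1 — Angular frequency: ω = 2π·f = 2π·5000 = 3.142e+04 rad/s.
Step 2 — Component impedances:
  Z1: Z = 1/(jωC) = -j/(ω·C) = 0 - j8246 Ω
  Z2: Z = jωL = j·3.142e+04·0.00236 = 0 + j74.14 Ω
  Z3: Z = 1/(jωC) = -j/(ω·C) = 0 - j677.3 Ω
  Z4: Z = jωL = j·3.142e+04·0.0479 = 0 + j1505 Ω
  Z5: Z = jωL = j·3.142e+04·0.02 = 0 + j628.3 Ω
Step 3 — Bridge requires nodal analysis (the Z5 bridge couples midpoints C and D, so the two paths cannot be reduced to a simple series/parallel combination). Setting node B to ground and injecting 1 A at node A, the 3-node admittance system at A, C, D solves to V_A = Z_AB = 0 - j191 Ω = 191∠-90.0° Ω.
Step 4 — Source phasor: V = 124∠157.5° V = -114.6 + j47.45 V.
Step 5 — Current: I = V / Z = -0.2484 - j0.5997 A = 0.6491∠-112.5° A.
Step 6 — Complex power: S = V·I* = 0 - j80.49 VA.
Step 7 — Real power: P = Re(S) = 0 W.
Step 8 — Reactive power: Q = Im(S) = -80.49 VAR.
Step 9 — Apparent power: |S| = 80.49 VA.
Step 10 — Power factor: PF = P/|S| = 0 (leading).

(a) P = 0 W  (b) Q = -80.49 VAR  (c) S = 80.49 VA  (d) PF = 0 (leading)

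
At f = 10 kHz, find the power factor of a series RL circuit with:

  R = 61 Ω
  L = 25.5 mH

Step 1 — Angular frequency: ω = 2π·f = 2π·1e+04 = 6.283e+04 rad/s.
Step 2 — Component impedances:
  R: Z = R = 61 Ω
  L: Z = jωL = j·6.283e+04·0.0255 = 0 + j1602 Ω
Step 3 — Series combination: Z_total = R + L = 61 + j1602 Ω = 1603∠87.8° Ω.
Step 4 — Power factor: PF = cos(φ) = Re(Z)/|Z| = 61/1603.4 = 0.03804.
Step 5 — Type: Im(Z) = 1602 ⇒ lagging (phase φ = 87.8°).

PF = 0.03804 (lagging, φ = 87.8°)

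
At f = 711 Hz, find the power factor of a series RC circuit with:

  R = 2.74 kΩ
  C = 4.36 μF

Step 1 — Angular frequency: ω = 2π·f = 2π·711 = 4467 rad/s.
Step 2 — Component impedances:
  R: Z = R = 2740 Ω
  C: Z = 1/(jωC) = -j/(ω·C) = 0 - j51.34 Ω
Step 3 — Series combination: Z_total = R + C = 2740 - j51.34 Ω = 2740∠-1.1° Ω.
Step 4 — Power factor: PF = cos(φ) = Re(Z)/|Z| = 2740/2740.5 = 0.9998.
Step 5 — Type: Im(Z) = -51.34 ⇒ leading (phase φ = -1.1°).

PF = 0.9998 (leading, φ = -1.1°)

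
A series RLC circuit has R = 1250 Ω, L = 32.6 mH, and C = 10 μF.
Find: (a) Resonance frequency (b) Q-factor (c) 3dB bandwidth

Step 1 — Resonance: ω₀ = 1/√(LC) = 1/√(0.0326·1e-05) = 1751 rad/s.
Step 2 — f₀ = ω₀/(2π) = 278.7 Hz.
Step 3 — Series Q: Q = ω₀L/R = 1751·0.0326/1250 = 0.04568.
Step 4 — Bandwidth: Δω = ω₀/Q = 3.834e+04 rad/s; BW = Δω/(2π) = 6103 Hz.

(a) f₀ = 278.7 Hz  (b) Q = 0.04568  (c) BW = 6103 Hz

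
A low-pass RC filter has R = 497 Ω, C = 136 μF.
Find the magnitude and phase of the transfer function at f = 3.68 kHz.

Step 1 — Angular frequency: ω = 2π·3680 = 2.312e+04 rad/s.
Step 2 — Transfer function: H(jω) = 1/(1 + jωRC).
Step 3 — Denominator: 1 + jωRC = 1 + j·2.312e+04·497·0.000136 = 1 + j1563.
Step 4 — H = 4.094e-07 - j0.0006398.
Step 5 — Magnitude: |H| = 0.0006398 (-63.9 dB); phase: φ = -90.0°.

|H| = 0.0006398 (-63.9 dB), φ = -90.0°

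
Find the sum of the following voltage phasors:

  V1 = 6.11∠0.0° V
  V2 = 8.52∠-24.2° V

Step 1 — Convert each phasor to rectangular form:
  V1 = 6.11·(cos(0.0°) + j·sin(0.0°)) = 6.11 V
  V2 = 8.52·(cos(-24.2°) + j·sin(-24.2°)) = 7.771 - j3.493 V
Step 2 — Sum components: V_total = 13.88 - j3.493 V.
Step 3 — Convert to polar: |V_total| = 14.31 V, ∠V_total = -14.1°.

V_total = 14.31∠-14.1° V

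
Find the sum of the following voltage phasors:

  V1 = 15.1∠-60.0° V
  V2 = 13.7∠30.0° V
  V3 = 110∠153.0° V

Step 1 — Convert each phasor to rectangular form:
  V1 = 15.1·(cos(-60.0°) + j·sin(-60.0°)) = 7.55 - j13.08 V
  V2 = 13.7·(cos(30.0°) + j·sin(30.0°)) = 11.86 + j6.85 V
  V3 = 110·(cos(153.0°) + j·sin(153.0°)) = -98.01 + j49.94 V
Step 2 — Sum components: V_total = -78.6 + j43.71 V.
Step 3 — Convert to polar: |V_total| = 89.93 V, ∠V_total = 150.9°.

V_total = 89.93∠150.9° V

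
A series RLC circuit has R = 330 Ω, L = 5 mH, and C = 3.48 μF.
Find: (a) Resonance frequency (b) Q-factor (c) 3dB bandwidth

Step 1 — Resonance: ω₀ = 1/√(LC) = 1/√(0.005·3.48e-06) = 7581 rad/s.
Step 2 — f₀ = ω₀/(2π) = 1207 Hz.
Step 3 — Series Q: Q = ω₀L/R = 7581·0.005/330 = 0.1149.
Step 4 — Bandwidth: Δω = ω₀/Q = 6.6e+04 rad/s; BW = Δω/(2π) = 1.05e+04 Hz.

(a) f₀ = 1207 Hz  (b) Q = 0.1149  (c) BW = 1.05e+04 Hz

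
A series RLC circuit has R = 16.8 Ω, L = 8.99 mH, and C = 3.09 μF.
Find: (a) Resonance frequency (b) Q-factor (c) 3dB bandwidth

Step 1 — Resonance condition Im(Z)=0 gives ω₀ = 1/√(LC).
Step 2 — ω₀ = 1/√(0.00899·3.09e-06) = 6000 rad/s.
Step 3 — f₀ = ω₀/(2π) = 954.9 Hz.
Step 4 — Series Q: Q = ω₀L/R = 6000·0.00899/16.8 = 3.211.
Step 5 — 3dB bandwidth: Δω = ω₀/Q = 1869 rad/s; BW = Δω/(2π) = 297.4 Hz.

(a) f₀ = 954.9 Hz  (b) Q = 3.211  (c) BW = 297.4 Hz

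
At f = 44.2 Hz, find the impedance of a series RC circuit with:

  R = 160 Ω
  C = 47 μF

Step 1 — Angular frequency: ω = 2π·f = 2π·44.2 = 277.7 rad/s.
Step 2 — Component impedances:
  R: Z = R = 160 Ω
  C: Z = 1/(jωC) = -j/(ω·C) = 0 - j76.61 Ω
Step 3 — Series combination: Z_total = R + C = 160 - j76.61 Ω = 177.4∠-25.6° Ω.

Z = 160 - j76.61 Ω = 177.4∠-25.6° Ω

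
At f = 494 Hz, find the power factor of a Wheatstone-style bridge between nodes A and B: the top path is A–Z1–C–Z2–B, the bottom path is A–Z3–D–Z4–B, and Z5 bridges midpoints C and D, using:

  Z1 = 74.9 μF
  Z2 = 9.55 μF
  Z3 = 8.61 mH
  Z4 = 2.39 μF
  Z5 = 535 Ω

Step 1 — Angular frequency: ω = 2π·f = 2π·494 = 3104 rad/s.
Step 2 — Component impedances:
  Z1: Z = 1/(jωC) = -j/(ω·C) = 0 - j4.301 Ω
  Z2: Z = 1/(jωC) = -j/(ω·C) = 0 - j33.74 Ω
  Z3: Z = jωL = j·3104·0.00861 = 0 + j26.72 Ω
  Z4: Z = 1/(jωC) = -j/(ω·C) = 0 - j134.8 Ω
  Z5: Z = R = 535 Ω
Step 3 — Bridge requires nodal analysis (the Z5 bridge couples midpoints C and D, so the two paths cannot be reduced to a simple series/parallel combination). Setting node B to ground and injecting 1 A at node A, the 3-node admittance system at A, C, D solves to V_A = Z_AB = 0.1917 - j28.14 Ω = 28.15∠-89.6° Ω.
Step 4 — Power factor: PF = cos(φ) = Re(Z)/|Z| = 0.19169/28.145 = 0.006811.
Step 5 — Type: Im(Z) = -28.14 ⇒ leading (phase φ = -89.6°).

PF = 0.006811 (leading, φ = -89.6°)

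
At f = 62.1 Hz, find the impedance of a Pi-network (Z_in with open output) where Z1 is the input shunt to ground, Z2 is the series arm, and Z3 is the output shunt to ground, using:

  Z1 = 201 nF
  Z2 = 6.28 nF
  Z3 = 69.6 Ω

Step 1 — Angular frequency: ω = 2π·f = 2π·62.1 = 390.2 rad/s.
Step 2 — Component impedances:
  Z1: Z = 1/(jωC) = -j/(ω·C) = 0 - j1.275e+04 Ω
  Z2: Z = 1/(jωC) = -j/(ω·C) = 0 - j4.081e+05 Ω
  Z3: Z = R = 69.6 Ω
Step 3 — With open output, the series arm Z2 and the output shunt Z3 appear in series to ground: Z2 + Z3 = 69.6 - j4.081e+05 Ω.
Step 4 — Parallel with input shunt Z1: Z_in = Z1 || (Z2 + Z3) = 0.06389 - j1.236e+04 Ω = 1.236e+04∠-90.0° Ω.

Z = 0.06389 - j1.236e+04 Ω = 1.236e+04∠-90.0° Ω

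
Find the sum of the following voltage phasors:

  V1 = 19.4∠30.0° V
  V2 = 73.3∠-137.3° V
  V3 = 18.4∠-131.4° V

Step 1 — Convert each phasor to rectangular form:
  V1 = 19.4·(cos(30.0°) + j·sin(30.0°)) = 16.8 + j9.7 V
  V2 = 73.3·(cos(-137.3°) + j·sin(-137.3°)) = -53.87 - j49.71 V
  V3 = 18.4·(cos(-131.4°) + j·sin(-131.4°)) = -12.17 - j13.8 V
Step 2 — Sum components: V_total = -49.24 - j53.81 V.
Step 3 — Convert to polar: |V_total| = 72.94 V, ∠V_total = -132.5°.

V_total = 72.94∠-132.5° V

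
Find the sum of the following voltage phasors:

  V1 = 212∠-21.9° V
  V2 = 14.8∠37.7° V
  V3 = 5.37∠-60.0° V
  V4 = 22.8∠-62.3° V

Step 1 — Convert each phasor to rectangular form:
  V1 = 212·(cos(-21.9°) + j·sin(-21.9°)) = 196.7 - j79.07 V
  V2 = 14.8·(cos(37.7°) + j·sin(37.7°)) = 11.71 + j9.051 V
  V3 = 5.37·(cos(-60.0°) + j·sin(-60.0°)) = 2.685 - j4.651 V
  V4 = 22.8·(cos(-62.3°) + j·sin(-62.3°)) = 10.6 - j20.19 V
Step 2 — Sum components: V_total = 221.7 - j94.86 V.
Step 3 — Convert to polar: |V_total| = 241.1 V, ∠V_total = -23.2°.

V_total = 241.1∠-23.2° V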